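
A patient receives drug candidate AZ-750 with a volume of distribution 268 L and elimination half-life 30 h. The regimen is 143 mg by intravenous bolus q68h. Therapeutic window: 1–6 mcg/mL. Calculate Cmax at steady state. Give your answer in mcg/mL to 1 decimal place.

Over one 68-h interval, 68/30 ≈ 2.2667 half-lives elapse, leaving f ≈ 0.2078 of each dose.
At steady state, accumulation factor R = 1/(1 − e^(−kτ)) ≈ 1.2623.
Single-dose peak C₀ = D/Vd = 143/268 ≈ 0.534 mcg/mL.
Steady-state peak Cmax,ss = C₀·R ≈ 0.534 × 1.2623 ≈ 0.674 mcg/mL.
Peak 0.7 mcg/mL vs MTC 6 mcg/mL: below toxic threshold.

0.7 mcg/mL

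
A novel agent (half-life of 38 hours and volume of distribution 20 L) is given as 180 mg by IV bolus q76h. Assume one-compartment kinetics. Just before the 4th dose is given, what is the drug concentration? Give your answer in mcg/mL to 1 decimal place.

3.0 mcg/mL

f = (1/2)^(τ/t½) = (1/2)^(76/38) ≈ 0.2500.
C₀ = D/Vd = 180/20 ≈ 9.000 mcg/mL.
Before the 4th dose, 3 doses have been given. Superposition: Cmin = C₀·(f + f² + … + f^3).
≈ 9.000 × (0.2500 + 0.0625 + 0.0156) ≈ 9.000 × 0.3281 ≈ 2.953 mcg/mL.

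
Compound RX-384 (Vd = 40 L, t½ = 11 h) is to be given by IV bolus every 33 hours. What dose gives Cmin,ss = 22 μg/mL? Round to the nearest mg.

6160 mg

τ/t½ = 33/11 ≈ 3, so f = (1/2)^(33/11) ≈ 0.125000.
Cmin,ss = (D/Vd)·f/(1−f), so D = Cmin,ss·Vd·(1−f)/f.
D = 22 × 40 × (1−f)/f ≈ 22 × 40 × 7.00000 ≈ 6160.00 mg.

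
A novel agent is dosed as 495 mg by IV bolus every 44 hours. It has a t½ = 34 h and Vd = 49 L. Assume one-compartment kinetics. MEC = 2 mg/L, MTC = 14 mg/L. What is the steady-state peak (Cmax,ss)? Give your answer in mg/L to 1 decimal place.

τ/t½ = 44/34 ≈ 1.2941, so fraction remaining f = (1/2)^(44/34) ≈ 0.4078.
Accumulation ratio R = 1/(1 − f) ≈ 1/0.5922 ≈ 1.6886.
Each bolus raises the concentration by D/Vd = 495/49 ≈ 10.102 mg/L.
Cmax,ss = C₀/(1 − f) ≈ 10.102/0.5922 ≈ 17.058 mg/L.
Peak 17.1 mg/L vs MTC 14 mg/L: exceeds toxic threshold.

17.1 mg/L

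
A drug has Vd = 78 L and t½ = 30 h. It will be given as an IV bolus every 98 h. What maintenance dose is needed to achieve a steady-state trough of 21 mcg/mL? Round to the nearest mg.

τ/t½ = 98/30 ≈ 3.2667, so f = (1/2)^(98/30) ≈ 0.103905.
Cmin,ss = (D/Vd)·f/(1−f), so D = Cmin,ss·Vd·(1−f)/f.
D = 21 × 78 × (1−f)/f ≈ 21 × 78 × 8.62418 ≈ 14126.41 mg.

14126 mg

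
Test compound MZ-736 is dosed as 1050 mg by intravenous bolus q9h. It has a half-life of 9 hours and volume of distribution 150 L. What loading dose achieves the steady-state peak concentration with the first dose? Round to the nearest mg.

2100 mg

f = (1/2)^(9/9) ≈ 0.500000; accumulation ratio R = 1/(1−f) ≈ 2.00000.
Loading dose to hit Cmax,ss on first dose: D_load = D_maint·R ≈ 1050 × 2.00000 ≈ 2100.00 mg.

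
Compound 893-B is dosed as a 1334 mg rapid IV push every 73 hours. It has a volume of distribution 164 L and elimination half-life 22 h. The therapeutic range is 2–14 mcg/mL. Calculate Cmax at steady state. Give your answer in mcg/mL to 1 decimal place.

Over one 73-h interval, 73/22 ≈ 3.3182 half-lives elapse, leaving f ≈ 0.1003 of each dose.
Accumulation ratio R = 1/(1 − f) ≈ 1/0.8997 ≈ 1.1115.
Single-dose peak C₀ = D/Vd = 1334/164 ≈ 8.134 mcg/mL.
Steady-state peak Cmax,ss = C₀·R ≈ 8.134 × 1.1115 ≈ 9.041 mcg/mL.
Peak 9.0 mcg/mL vs MTC 14 mcg/mL: below toxic threshold.

9.0 mcg/mL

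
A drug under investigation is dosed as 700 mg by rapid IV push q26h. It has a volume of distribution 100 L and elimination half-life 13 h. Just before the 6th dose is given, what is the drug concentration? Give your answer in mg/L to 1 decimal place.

f = (1/2)^(τ/t½) = (1/2)^(26/13) ≈ 0.2500.
C₀ = D/Vd = 700/100 ≈ 7.000 mg/L.
Before the 6th dose, 5 doses have been given. Superposition: Cmin = C₀·(f + f² + … + f^5).
≈ 7.000 × (0.2500 + 0.0625 + 0.0156 + 0.0039 + 0.0010) ≈ 7.000 × 0.3330 ≈ 2.331 mg/L.

2.3 mg/L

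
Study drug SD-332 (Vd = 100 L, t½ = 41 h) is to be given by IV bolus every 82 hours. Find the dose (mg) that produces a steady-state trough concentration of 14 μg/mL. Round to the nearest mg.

4200 mg

τ/t½ = 82/41 ≈ 2, so f = (1/2)^(82/41) ≈ 0.250000.
Cmin,ss = (D/Vd)·f/(1−f), so D = Cmin,ss·Vd·(1−f)/f.
D = 14 × 100 × (1−f)/f ≈ 14 × 100 × 3.00000 ≈ 4200.00 mg.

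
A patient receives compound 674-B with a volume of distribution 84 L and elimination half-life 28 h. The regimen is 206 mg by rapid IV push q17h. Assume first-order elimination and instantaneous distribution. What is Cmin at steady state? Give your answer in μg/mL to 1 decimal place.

Over one 17-h interval, 17/28 ≈ 0.60714 half-lives elapse, leaving f ≈ 0.6565 of each dose.
Single-dose peak C₀ = D/Vd = 206/84 ≈ 2.452 μg/mL.
Steady-state trough Cmin,ss = C₀·f/(1−f) ≈ 2.452 × 0.6565/0.3435 ≈ 4.686 μg/mL.

4.7 μg/mL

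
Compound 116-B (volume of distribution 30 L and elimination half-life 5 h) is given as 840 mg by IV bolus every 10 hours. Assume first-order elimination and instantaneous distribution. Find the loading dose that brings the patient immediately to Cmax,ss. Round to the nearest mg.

1120 mg

f = (1/2)^(10/5) ≈ 0.250000; accumulation ratio R = 1/(1−f) ≈ 1.33333.
Loading dose to hit Cmax,ss on first dose: D_load = D_maint·R ≈ 840 × 1.33333 ≈ 1120.00 mg.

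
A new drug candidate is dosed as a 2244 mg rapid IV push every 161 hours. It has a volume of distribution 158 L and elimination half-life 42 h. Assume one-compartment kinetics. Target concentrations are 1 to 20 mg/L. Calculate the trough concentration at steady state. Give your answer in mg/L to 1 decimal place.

1.1 mg/L

τ/t½ = 161/42 ≈ 3.8333, so fraction remaining f = (1/2)^(161/42) ≈ 0.0702.
Single-dose peak C₀ = D/Vd = 2244/158 ≈ 14.203 mg/L.
Steady-state trough Cmin,ss = C₀·f/(1−f) ≈ 14.203 × 0.0702/0.9298 ≈ 1.072 mg/L.
Trough 1.1 mg/L vs MEC 1 mg/L: adequate.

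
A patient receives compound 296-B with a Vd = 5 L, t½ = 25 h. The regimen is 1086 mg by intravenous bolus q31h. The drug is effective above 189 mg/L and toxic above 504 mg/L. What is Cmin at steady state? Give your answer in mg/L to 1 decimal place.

159.5 mg/L

k = ln2/t½ = ln2/25 ≈ 0.027726 h⁻¹; fraction remaining f = e^(−kτ) = e^(−0.027726×31) ≈ 0.4234.
At steady state, accumulation factor R = 1/(1 − e^(−kτ)) ≈ 1.7343.
Single-dose peak C₀ = D/Vd = 1086/5 ≈ 217.200 mg/L.
Steady-state peak Cmax,ss = C₀·R ≈ 217.200 × 1.7343 ≈ 376.690 mg/L.
One interval later, Cmin,ss = Cmax,ss·e^(−kτ) ≈ 376.690 × 0.4234 ≈ 159.491 mg/L.
Trough 159.5 mg/L vs MEC 189 mg/L: subtherapeutic.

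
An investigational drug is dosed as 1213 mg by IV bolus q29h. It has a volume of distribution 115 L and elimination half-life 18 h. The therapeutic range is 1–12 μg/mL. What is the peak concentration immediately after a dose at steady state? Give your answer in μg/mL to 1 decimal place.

k = ln2/t½ = ln2/18 ≈ 0.038508 h⁻¹; fraction remaining f = e^(−kτ) = e^(−0.038508×29) ≈ 0.3273.
At steady state, accumulation factor R = 1/(1 − e^(−kτ)) ≈ 1.4865.
Single-dose peak C₀ = D/Vd = 1213/115 ≈ 10.548 μg/mL.
Cmax,ss = C₀/(1 − f) ≈ 10.548/0.6727 ≈ 15.680 μg/mL.
Peak 15.7 μg/mL vs MTC 12 μg/mL: exceeds toxic threshold.

15.7 μg/mL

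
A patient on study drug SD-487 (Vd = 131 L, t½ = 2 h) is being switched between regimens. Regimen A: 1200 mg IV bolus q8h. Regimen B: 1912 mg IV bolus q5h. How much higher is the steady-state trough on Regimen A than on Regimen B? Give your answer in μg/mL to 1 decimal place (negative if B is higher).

Regimen A: f = (1/2)^(8/2) ≈ 0.0625; Cmin,ss = (1200/131)·f/(1−f) ≈ 0.611 μg/mL.
Regimen B: f = (1/2)^(5/2) ≈ 0.1768; Cmin,ss = (1912/131)·f/(1−f) ≈ 3.135 μg/mL.
Difference ≈ 0.611 − 3.135 ≈ -2.524 μg/mL.

-2.5 μg/mL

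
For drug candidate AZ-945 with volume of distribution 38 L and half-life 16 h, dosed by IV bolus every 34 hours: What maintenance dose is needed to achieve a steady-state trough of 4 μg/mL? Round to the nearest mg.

511 mg

τ/t½ = 34/16 ≈ 2.125, so f = (1/2)^(34/16) ≈ 0.229251.
Cmin,ss = (D/Vd)·f/(1−f), so D = Cmin,ss·Vd·(1−f)/f.
D = 4 × 38 × (1−f)/f ≈ 4 × 38 × 3.36203 ≈ 511.03 mg.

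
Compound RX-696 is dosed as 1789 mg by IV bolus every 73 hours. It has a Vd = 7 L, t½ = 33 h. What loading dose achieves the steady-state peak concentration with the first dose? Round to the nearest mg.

2281 mg

f = (1/2)^(73/33) ≈ 0.215817; accumulation ratio R = 1/(1−f) ≈ 1.27521.
Loading dose to hit Cmax,ss on first dose: D_load = D_maint·R ≈ 1789 × 1.27521 ≈ 2281.35 mg.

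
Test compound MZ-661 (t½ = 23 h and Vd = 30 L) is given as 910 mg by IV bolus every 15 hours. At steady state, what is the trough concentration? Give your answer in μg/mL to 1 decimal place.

Over one 15-h interval, 15/23 ≈ 0.65217 half-lives elapse, leaving f ≈ 0.6363 of each dose.
At steady state, accumulation factor R = 1/(1 − e^(−kτ)) ≈ 2.7495.
Single-dose peak C₀ = D/Vd = 910/30 ≈ 30.333 μg/mL.
Cmax,ss = C₀/(1 − f) ≈ 30.333/0.3637 ≈ 83.401 μg/mL.
Steady-state trough Cmin,ss = Cmax,ss·f ≈ 83.401 × 0.6363 ≈ 53.068 μg/mL.

53.1 μg/mL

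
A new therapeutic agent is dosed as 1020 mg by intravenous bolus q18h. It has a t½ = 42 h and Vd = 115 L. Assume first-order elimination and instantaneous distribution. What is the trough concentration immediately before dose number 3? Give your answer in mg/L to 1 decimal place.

11.5 mg/L

f = (1/2)^(τ/t½) = (1/2)^(18/42) ≈ 0.7430.
C₀ = D/Vd = 1020/115 ≈ 8.870 mg/L.
Before the 3rd dose, 2 doses have been given. Superposition: Cmin = C₀·(f + f²).
≈ 8.870 × (0.7430 + 0.5520) ≈ 8.870 × 1.2950 ≈ 11.487 mg/L.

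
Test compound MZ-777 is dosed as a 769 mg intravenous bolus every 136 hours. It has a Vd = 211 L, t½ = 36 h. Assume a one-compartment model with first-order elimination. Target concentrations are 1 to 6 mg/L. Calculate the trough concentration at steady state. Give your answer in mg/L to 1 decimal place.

0.3 mg/L

Over one 136-h interval, 136/36 ≈ 3.7778 half-lives elapse, leaving f ≈ 0.0729 of each dose.
Single-dose peak C₀ = D/Vd = 769/211 ≈ 3.645 mg/L.
Steady-state trough Cmin,ss = C₀·f/(1−f) ≈ 3.645 × 0.0729/0.9271 ≈ 0.287 mg/L.
Trough 0.3 mg/L vs MEC 1 mg/L: subtherapeutic.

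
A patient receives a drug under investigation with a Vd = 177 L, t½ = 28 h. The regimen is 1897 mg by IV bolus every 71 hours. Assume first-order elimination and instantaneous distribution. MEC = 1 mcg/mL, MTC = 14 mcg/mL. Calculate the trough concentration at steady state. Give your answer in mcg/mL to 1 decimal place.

2.2 mcg/mL

τ/t½ = 71/28 ≈ 2.5357, so fraction remaining f = (1/2)^(71/28) ≈ 0.1725.
Single-dose peak C₀ = D/Vd = 1897/177 ≈ 10.718 mcg/mL.
Steady-state trough Cmin,ss = C₀·f/(1−f) ≈ 10.718 × 0.1725/0.8275 ≈ 2.234 mcg/mL.
Trough 2.2 mcg/mL vs MEC 1 mcg/mL: adequate.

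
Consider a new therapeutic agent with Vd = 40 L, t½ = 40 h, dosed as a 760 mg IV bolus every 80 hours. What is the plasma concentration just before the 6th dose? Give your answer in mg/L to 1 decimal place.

6.3 mg/L

f = (1/2)^(τ/t½) = (1/2)^(80/40) ≈ 0.2500.
C₀ = D/Vd = 760/40 ≈ 19.000 mg/L.
Before the 6th dose, 5 doses have been given. Superposition: Cmin = C₀·(f + f² + … + f^5).
≈ 19.000 × (0.2500 + 0.0625 + 0.0156 + 0.0039 + 0.0010) ≈ 19.000 × 0.3330 ≈ 6.327 mg/L.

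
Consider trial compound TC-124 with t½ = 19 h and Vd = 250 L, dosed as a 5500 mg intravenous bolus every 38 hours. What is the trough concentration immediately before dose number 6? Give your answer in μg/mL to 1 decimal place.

f = (1/2)^(τ/t½) = (1/2)^(38/19) ≈ 0.2500.
C₀ = D/Vd = 5500/250 ≈ 22.000 μg/mL.
Before the 6th dose, 5 doses have been given. Superposition: Cmin = C₀·(f + f² + … + f^5).
≈ 22.000 × (0.2500 + 0.0625 + 0.0156 + 0.0039 + 0.0010) ≈ 22.000 × 0.3330 ≈ 7.326 μg/mL.

7.3 μg/mL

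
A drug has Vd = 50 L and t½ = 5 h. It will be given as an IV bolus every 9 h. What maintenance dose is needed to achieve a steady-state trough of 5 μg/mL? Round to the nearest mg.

τ/t½ = 9/5 ≈ 1.8, so f = (1/2)^(9/5) ≈ 0.287175.
Cmin,ss = (D/Vd)·f/(1−f), so D = Cmin,ss·Vd·(1−f)/f.
D = 5 × 50 × (1−f)/f ≈ 5 × 50 × 2.48220 ≈ 620.55 mg.

621 mg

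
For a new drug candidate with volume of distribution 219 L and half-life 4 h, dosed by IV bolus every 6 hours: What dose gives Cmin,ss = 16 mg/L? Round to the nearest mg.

6407 mg

τ/t½ = 6/4 ≈ 1.5, so f = (1/2)^(6/4) ≈ 0.353553.
Cmin,ss = (D/Vd)·f/(1−f), so D = Cmin,ss·Vd·(1−f)/f.
D = 16 × 219 × (1−f)/f ≈ 16 × 219 × 1.82843 ≈ 6406.82 mg.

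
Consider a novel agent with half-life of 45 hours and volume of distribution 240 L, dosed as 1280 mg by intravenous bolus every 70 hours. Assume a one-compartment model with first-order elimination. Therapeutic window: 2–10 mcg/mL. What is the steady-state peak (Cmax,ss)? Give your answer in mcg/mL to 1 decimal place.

Over one 70-h interval, 70/45 ≈ 1.5556 half-lives elapse, leaving f ≈ 0.3402 of each dose.
Accumulation ratio R = 1/(1 − f) ≈ 1/0.6598 ≈ 1.5156.
Each bolus raises the concentration by D/Vd = 1280/240 ≈ 5.333 mcg/mL.
Steady-state peak Cmax,ss = C₀·R ≈ 5.333 × 1.5156 ≈ 8.083 mcg/mL.
Peak 8.1 mcg/mL vs MTC 10 mcg/mL: below toxic threshold.

8.1 mcg/mL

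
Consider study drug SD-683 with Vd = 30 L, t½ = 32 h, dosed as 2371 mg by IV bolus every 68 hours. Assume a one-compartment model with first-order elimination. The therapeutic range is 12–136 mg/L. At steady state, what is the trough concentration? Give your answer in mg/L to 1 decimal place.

τ/t½ = 68/32 ≈ 2.125, so fraction remaining f = (1/2)^(68/32) ≈ 0.2293.
At steady state, accumulation factor R = 1/(1 − e^(−kτ)) ≈ 1.2975.
Single-dose peak C₀ = D/Vd = 2371/30 ≈ 79.033 mg/L.
Cmax,ss = C₀/(1 − f) ≈ 79.033/0.7707 ≈ 102.547 mg/L.
One interval later, Cmin,ss = Cmax,ss·e^(−kτ) ≈ 102.547 × 0.2293 ≈ 23.514 mg/L.
Trough 23.5 mg/L vs MEC 12 mg/L: adequate.

23.5 mg/L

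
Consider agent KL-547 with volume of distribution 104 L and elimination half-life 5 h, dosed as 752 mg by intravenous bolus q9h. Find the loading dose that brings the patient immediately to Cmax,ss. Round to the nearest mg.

f = (1/2)^(9/5) ≈ 0.287175; accumulation ratio R = 1/(1−f) ≈ 1.40287.
Loading dose to hit Cmax,ss on first dose: D_load = D_maint·R ≈ 752 × 1.40287 ≈ 1054.96 mg.

1055 mg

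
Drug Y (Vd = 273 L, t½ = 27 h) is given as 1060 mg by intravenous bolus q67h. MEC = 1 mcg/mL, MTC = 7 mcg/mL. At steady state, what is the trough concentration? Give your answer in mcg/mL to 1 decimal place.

Over one 67-h interval, 67/27 ≈ 2.4815 half-lives elapse, leaving f ≈ 0.1791 of each dose.
At steady state, accumulation factor R = 1/(1 − e^(−kτ)) ≈ 1.2182.
Single-dose peak C₀ = D/Vd = 1060/273 ≈ 3.883 mcg/mL.
Steady-state peak Cmax,ss = C₀·R ≈ 3.883 × 1.2182 ≈ 4.730 mcg/mL.
Steady-state trough Cmin,ss = Cmax,ss·f ≈ 4.730 × 0.1791 ≈ 0.847 mcg/mL.
Trough 0.8 mcg/mL vs MEC 1 mcg/mL: subtherapeutic.

0.8 mcg/mL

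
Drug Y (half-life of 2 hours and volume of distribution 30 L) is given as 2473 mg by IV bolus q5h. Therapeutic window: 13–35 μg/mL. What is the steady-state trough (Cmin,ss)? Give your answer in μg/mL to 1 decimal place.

17.7 μg/mL

Over one 5-h interval, 5/2 ≈ 2.5 half-lives elapse, leaving f ≈ 0.1768 of each dose.
Each bolus raises the concentration by D/Vd = 2473/30 ≈ 82.433 μg/mL.
Steady-state trough Cmin,ss = C₀·f/(1−f) ≈ 82.433 × 0.1768/0.8232 ≈ 17.704 μg/mL.
Trough 17.7 μg/mL vs MEC 13 μg/mL: adequate.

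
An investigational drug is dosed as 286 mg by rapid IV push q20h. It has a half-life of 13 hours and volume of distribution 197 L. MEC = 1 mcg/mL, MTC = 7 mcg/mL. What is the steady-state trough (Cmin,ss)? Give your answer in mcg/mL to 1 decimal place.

0.8 mcg/mL

k = ln2/t½ = ln2/13 ≈ 0.053319 h⁻¹; fraction remaining f = e^(−kτ) = e^(−0.053319×20) ≈ 0.3443.
Accumulation ratio R = 1/(1 − f) ≈ 1/0.6557 ≈ 1.5251.
Each bolus raises the concentration by D/Vd = 286/197 ≈ 1.452 mcg/mL.
Cmax,ss = C₀/(1 − f) ≈ 1.452/0.6557 ≈ 2.214 mcg/mL.
Steady-state trough Cmin,ss = Cmax,ss·f ≈ 2.214 × 0.3443 ≈ 0.762 mcg/mL.
Trough 0.8 mcg/mL vs MEC 1 mcg/mL: subtherapeutic.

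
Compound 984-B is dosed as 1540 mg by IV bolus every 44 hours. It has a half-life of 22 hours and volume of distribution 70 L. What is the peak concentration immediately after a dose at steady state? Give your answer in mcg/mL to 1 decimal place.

τ = 44 h = 2 half-lives, so f = (1/2)^2 = 0.25.
At steady state, R = 1/(1 − 0.25) = 4/3.
Single-dose peak C₀ = D/Vd = 1540/70 = 22 mcg/mL.
Steady-state peak Cmax,ss = C₀·R = 22 × 4/3 ≈ 29.333 mcg/mL.

29.3 mcg/mL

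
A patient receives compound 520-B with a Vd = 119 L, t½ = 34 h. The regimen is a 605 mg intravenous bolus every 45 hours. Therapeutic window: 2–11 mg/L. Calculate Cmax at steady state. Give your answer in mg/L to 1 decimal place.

k = ln2/t½ = ln2/34 ≈ 0.020387 h⁻¹; fraction remaining f = e^(−kτ) = e^(−0.020387×45) ≈ 0.3996.
Accumulation ratio R = 1/(1 − f) ≈ 1/0.6004 ≈ 1.6656.
Single-dose peak C₀ = D/Vd = 605/119 ≈ 5.084 mg/L.
Steady-state peak Cmax,ss = C₀·R ≈ 5.084 × 1.6656 ≈ 8.468 mg/L.
Peak 8.5 mg/L vs MTC 11 mg/L: below toxic threshold.

8.5 mg/L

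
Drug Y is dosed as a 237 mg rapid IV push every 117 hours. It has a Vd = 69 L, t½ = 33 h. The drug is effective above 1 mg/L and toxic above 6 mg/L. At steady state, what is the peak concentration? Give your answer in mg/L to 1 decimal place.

3.8 mg/L

τ/t½ = 117/33 ≈ 3.5455, so fraction remaining f = (1/2)^(117/33) ≈ 0.0856.
Accumulation ratio R = 1/(1 − f) ≈ 1/0.9144 ≈ 1.0936.
Each bolus raises the concentration by D/Vd = 237/69 ≈ 3.435 mg/L.
Steady-state peak Cmax,ss = C₀·R ≈ 3.435 × 1.0936 ≈ 3.757 mg/L.
Peak 3.8 mg/L vs MTC 6 mg/L: below toxic threshold.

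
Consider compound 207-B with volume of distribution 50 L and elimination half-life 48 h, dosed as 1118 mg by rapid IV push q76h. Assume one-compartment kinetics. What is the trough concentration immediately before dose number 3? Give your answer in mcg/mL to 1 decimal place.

f = (1/2)^(τ/t½) = (1/2)^(76/48) ≈ 0.3337.
C₀ = D/Vd = 1118/50 ≈ 22.360 mcg/mL.
Before the 3rd dose, 2 doses have been given. Superposition: Cmin = C₀·(f + f²).
≈ 22.360 × (0.3337 + 0.1114) ≈ 22.360 × 0.4451 ≈ 9.952 mcg/mL.

10.0 mcg/mL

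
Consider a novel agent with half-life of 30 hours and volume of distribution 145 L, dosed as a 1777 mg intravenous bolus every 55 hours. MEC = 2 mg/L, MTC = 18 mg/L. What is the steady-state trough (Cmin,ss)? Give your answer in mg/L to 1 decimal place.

k = ln2/t½ = ln2/30 ≈ 0.023105 h⁻¹; fraction remaining f = e^(−kτ) = e^(−0.023105×55) ≈ 0.2806.
At steady state, accumulation factor R = 1/(1 − e^(−kτ)) ≈ 1.3900.
Single-dose peak C₀ = D/Vd = 1777/145 ≈ 12.255 mg/L.
Cmax,ss = C₀/(1 − f) ≈ 12.255/0.7194 ≈ 17.035 mg/L.
Steady-state trough Cmin,ss = Cmax,ss·f ≈ 17.035 × 0.2806 ≈ 4.780 mg/L.
Trough 4.8 mg/L vs MEC 2 mg/L: adequate.

4.8 mg/L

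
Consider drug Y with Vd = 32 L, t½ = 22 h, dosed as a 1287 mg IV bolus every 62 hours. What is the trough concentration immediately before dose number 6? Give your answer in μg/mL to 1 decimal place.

6.6 μg/mL

f = (1/2)^(τ/t½) = (1/2)^(62/22) ≈ 0.1418.
C₀ = D/Vd = 1287/32 ≈ 40.219 μg/mL.
Before the 6th dose, 5 doses have been given. Superposition: Cmin = C₀·(f + f² + … + f^5).
≈ 40.219 × (0.1418 + 0.0201 + 0.0029 + 0.0004 + 0.0001) ≈ 40.219 × 0.1653 ≈ 6.648 μg/mL.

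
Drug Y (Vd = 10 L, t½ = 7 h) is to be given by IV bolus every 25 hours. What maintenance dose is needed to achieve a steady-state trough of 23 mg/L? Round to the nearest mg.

τ/t½ = 25/7 ≈ 3.5714, so f = (1/2)^(25/7) ≈ 0.084119.
Cmin,ss = (D/Vd)·f/(1−f), so D = Cmin,ss·Vd·(1−f)/f.
D = 23 × 10 × (1−f)/f ≈ 23 × 10 × 10.88792 ≈ 2504.22 mg.

2504 mg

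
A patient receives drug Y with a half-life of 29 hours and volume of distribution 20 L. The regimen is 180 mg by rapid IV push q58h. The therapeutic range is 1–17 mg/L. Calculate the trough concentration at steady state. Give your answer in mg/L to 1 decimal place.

The dosing interval is 2 half-lives, so f = 2^(−2) = 0.25.
Accumulation ratio R = 1/(1 − f) = 1/0.75 = 4/3.
Single-dose peak C₀ = D/Vd = 180/20 = 9 mg/L.
Steady-state peak Cmax,ss = C₀·R = 9 × 4/3 ≈ 12.000 mg/L.
Steady-state trough Cmin,ss = Cmax,ss·f ≈ 12.000 × 0.25 ≈ 3.000 mg/L.
Trough 3.0 mg/L vs MEC 1 mg/L: adequate.

3.0 mg/L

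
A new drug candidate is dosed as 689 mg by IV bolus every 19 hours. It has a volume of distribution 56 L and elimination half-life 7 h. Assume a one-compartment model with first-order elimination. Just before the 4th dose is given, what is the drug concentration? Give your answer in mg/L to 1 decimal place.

2.2 mg/L

f = (1/2)^(τ/t½) = (1/2)^(19/7) ≈ 0.1524.
C₀ = D/Vd = 689/56 ≈ 12.304 mg/L.
Before the 4th dose, 3 doses have been given. Superposition: Cmin = C₀·(f + f² + … + f^3).
≈ 12.304 × (0.1524 + 0.0232 + 0.0035) ≈ 12.304 × 0.1791 ≈ 2.204 mg/L.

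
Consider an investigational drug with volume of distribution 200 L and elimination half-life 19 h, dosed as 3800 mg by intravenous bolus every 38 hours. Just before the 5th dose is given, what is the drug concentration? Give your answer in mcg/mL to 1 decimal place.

6.3 mcg/mL

f = (1/2)^(τ/t½) = (1/2)^(38/19) ≈ 0.2500.
C₀ = D/Vd = 3800/200 ≈ 19.000 mcg/mL.
Before the 5th dose, 4 doses have been given. Superposition: Cmin = C₀·(f + f² + … + f^4).
≈ 19.000 × (0.2500 + 0.0625 + 0.0156 + 0.0039) ≈ 19.000 × 0.3320 ≈ 6.308 mcg/mL.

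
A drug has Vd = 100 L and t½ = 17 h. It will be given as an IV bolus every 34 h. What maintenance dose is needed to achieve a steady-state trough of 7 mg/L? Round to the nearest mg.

τ/t½ = 34/17 ≈ 2, so f = (1/2)^(34/17) ≈ 0.250000.
Cmin,ss = (D/Vd)·f/(1−f), so D = Cmin,ss·Vd·(1−f)/f.
D = 7 × 100 × (1−f)/f ≈ 7 × 100 × 3.00000 ≈ 2100.00 mg.

2100 mg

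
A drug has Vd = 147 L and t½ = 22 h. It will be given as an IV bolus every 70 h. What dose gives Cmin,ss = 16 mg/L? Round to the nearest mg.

τ/t½ = 70/22 ≈ 3.1818, so f = (1/2)^(70/22) ≈ 0.110199.
Cmin,ss = (D/Vd)·f/(1−f), so D = Cmin,ss·Vd·(1−f)/f.
D = 16 × 147 × (1−f)/f ≈ 16 × 147 × 8.07449 ≈ 18991.20 mg.

18991 mg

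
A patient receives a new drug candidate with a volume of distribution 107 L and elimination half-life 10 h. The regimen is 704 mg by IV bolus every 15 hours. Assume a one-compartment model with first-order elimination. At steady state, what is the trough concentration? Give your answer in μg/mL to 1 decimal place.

3.6 μg/mL

k = ln2/t½ = ln2/10 ≈ 0.069315 h⁻¹; fraction remaining f = e^(−kτ) = e^(−0.069315×15) ≈ 0.3536.
Single-dose peak C₀ = D/Vd = 704/107 ≈ 6.579 μg/mL.
Steady-state trough Cmin,ss = C₀·f/(1−f) ≈ 6.579 × 0.3536/0.6464 ≈ 3.599 μg/mL.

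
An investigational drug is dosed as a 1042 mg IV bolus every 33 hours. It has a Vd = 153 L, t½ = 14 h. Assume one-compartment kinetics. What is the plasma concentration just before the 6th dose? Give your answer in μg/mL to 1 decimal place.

f = (1/2)^(τ/t½) = (1/2)^(33/14) ≈ 0.1952.
C₀ = D/Vd = 1042/153 ≈ 6.810 μg/mL.
Before the 6th dose, 5 doses have been given. Superposition: Cmin = C₀·(f + f² + … + f^5).
≈ 6.810 × (0.1952 + 0.0381 + 0.0074 + 0.0015 + 0.0003) ≈ 6.810 × 0.2425 ≈ 1.651 μg/mL.

1.7 μg/mL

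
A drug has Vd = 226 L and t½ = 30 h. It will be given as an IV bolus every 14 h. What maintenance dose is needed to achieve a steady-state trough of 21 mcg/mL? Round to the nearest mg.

τ/t½ = 14/30 ≈ 0.46667, so f = (1/2)^(14/30) ≈ 0.723635.
Cmin,ss = (D/Vd)·f/(1−f), so D = Cmin,ss·Vd·(1−f)/f.
D = 21 × 226 × (1−f)/f ≈ 21 × 226 × 0.38191 ≈ 1812.54 mg.

1813 mg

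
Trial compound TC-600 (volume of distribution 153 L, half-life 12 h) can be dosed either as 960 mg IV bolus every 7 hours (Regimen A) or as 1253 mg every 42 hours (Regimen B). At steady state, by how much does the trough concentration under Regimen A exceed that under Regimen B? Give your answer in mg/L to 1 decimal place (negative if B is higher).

Regimen A: f = (1/2)^(7/12) ≈ 0.6674; Cmin,ss = (960/153)·f/(1−f) ≈ 12.591 mg/L.
Regimen B: f = (1/2)^(42/12) ≈ 0.0884; Cmin,ss = (1253/153)·f/(1−f) ≈ 0.794 mg/L.
Difference ≈ 12.591 − 0.794 ≈ 11.797 mg/L.

11.8 mg/L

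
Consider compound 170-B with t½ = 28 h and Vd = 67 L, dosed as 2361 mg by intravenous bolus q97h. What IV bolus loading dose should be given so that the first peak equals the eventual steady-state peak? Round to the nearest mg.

2596 mg

f = (1/2)^(97/28) ≈ 0.090604; accumulation ratio R = 1/(1−f) ≈ 1.09963.
Loading dose to hit Cmax,ss on first dose: D_load = D_maint·R ≈ 2361 × 1.09963 ≈ 2596.23 mg.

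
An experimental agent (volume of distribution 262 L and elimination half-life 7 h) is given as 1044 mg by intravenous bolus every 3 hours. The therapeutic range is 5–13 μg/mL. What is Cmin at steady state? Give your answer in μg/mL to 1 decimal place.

11.5 μg/mL

τ/t½ = 3/7 ≈ 0.42857, so fraction remaining f = (1/2)^(3/7) ≈ 0.7430.
At steady state, accumulation factor R = 1/(1 − e^(−kτ)) ≈ 3.8911.
Each bolus raises the concentration by D/Vd = 1044/262 ≈ 3.985 μg/mL.
Cmax,ss = C₀/(1 − f) ≈ 3.985/0.2570 ≈ 15.506 μg/mL.
One interval later, Cmin,ss = Cmax,ss·e^(−kτ) ≈ 15.506 × 0.7430 ≈ 11.521 μg/mL.
Trough 11.5 μg/mL vs MEC 5 μg/mL: adequate.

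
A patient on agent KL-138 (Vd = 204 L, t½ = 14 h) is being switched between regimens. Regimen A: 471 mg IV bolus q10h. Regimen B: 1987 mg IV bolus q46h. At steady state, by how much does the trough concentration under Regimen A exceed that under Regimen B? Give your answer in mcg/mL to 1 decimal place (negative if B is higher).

Regimen A: f = (1/2)^(10/14) ≈ 0.6095; Cmin,ss = (471/204)·f/(1−f) ≈ 3.604 mcg/mL.
Regimen B: f = (1/2)^(46/14) ≈ 0.1025; Cmin,ss = (1987/204)·f/(1−f) ≈ 1.112 mcg/mL.
Difference ≈ 3.604 − 1.112 ≈ 2.492 mcg/mL.

2.5 mcg/mL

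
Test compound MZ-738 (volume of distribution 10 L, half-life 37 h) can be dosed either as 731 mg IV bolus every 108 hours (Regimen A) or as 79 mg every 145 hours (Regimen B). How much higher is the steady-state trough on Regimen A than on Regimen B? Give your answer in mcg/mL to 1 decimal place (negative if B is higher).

Regimen A: f = (1/2)^(108/37) ≈ 0.1322; Cmin,ss = (731/10)·f/(1−f) ≈ 11.136 mcg/mL.
Regimen B: f = (1/2)^(145/37) ≈ 0.0661; Cmin,ss = (79/10)·f/(1−f) ≈ 0.559 mcg/mL.
Difference ≈ 11.136 − 0.559 ≈ 10.577 mcg/mL.

10.6 mcg/mL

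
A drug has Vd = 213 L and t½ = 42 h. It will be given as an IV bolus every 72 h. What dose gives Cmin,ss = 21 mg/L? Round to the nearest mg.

10204 mg

τ/t½ = 72/42 ≈ 1.7143, so f = (1/2)^(72/42) ≈ 0.304753.
Cmin,ss = (D/Vd)·f/(1−f), so D = Cmin,ss·Vd·(1−f)/f.
D = 21 × 213 × (1−f)/f ≈ 21 × 213 × 2.28135 ≈ 10204.48 mg.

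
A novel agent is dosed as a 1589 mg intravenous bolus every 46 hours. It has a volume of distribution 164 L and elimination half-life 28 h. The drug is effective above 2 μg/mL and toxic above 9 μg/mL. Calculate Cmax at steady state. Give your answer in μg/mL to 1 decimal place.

k = ln2/t½ = ln2/28 ≈ 0.024755 h⁻¹; fraction remaining f = e^(−kτ) = e^(−0.024755×46) ≈ 0.3202.
Accumulation ratio R = 1/(1 − f) ≈ 1/0.6798 ≈ 1.4710.
Each bolus raises the concentration by D/Vd = 1589/164 ≈ 9.689 μg/mL.
Steady-state peak Cmax,ss = C₀·R ≈ 9.689 × 1.4710 ≈ 14.253 μg/mL.
Peak 14.3 μg/mL vs MTC 9 μg/mL: exceeds toxic threshold.

14.3 μg/mL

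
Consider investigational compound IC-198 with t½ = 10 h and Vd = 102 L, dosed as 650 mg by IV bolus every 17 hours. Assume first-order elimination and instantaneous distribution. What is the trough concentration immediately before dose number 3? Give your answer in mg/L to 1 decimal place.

2.6 mg/L

f = (1/2)^(τ/t½) = (1/2)^(17/10) ≈ 0.3078.
C₀ = D/Vd = 650/102 ≈ 6.373 mg/L.
Before the 3rd dose, 2 doses have been given. Superposition: Cmin = C₀·(f + f²).
≈ 6.373 × (0.3078 + 0.0947) ≈ 6.373 × 0.4025 ≈ 2.565 mg/L.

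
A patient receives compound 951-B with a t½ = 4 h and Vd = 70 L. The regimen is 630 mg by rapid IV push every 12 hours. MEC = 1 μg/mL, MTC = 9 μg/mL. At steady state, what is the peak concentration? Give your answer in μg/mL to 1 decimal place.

The dosing interval is 3 half-lives, so f = 2^(−3) = 0.125.
At steady state, R = 1/(1 − 0.125) = 8/7.
Single-dose peak C₀ = D/Vd = 630/70 = 9 μg/mL.
Steady-state peak Cmax,ss = C₀·R = 9 × 8/7 ≈ 10.286 μg/mL.
Peak 10.3 μg/mL vs MTC 9 μg/mL: exceeds toxic threshold.

10.3 μg/mL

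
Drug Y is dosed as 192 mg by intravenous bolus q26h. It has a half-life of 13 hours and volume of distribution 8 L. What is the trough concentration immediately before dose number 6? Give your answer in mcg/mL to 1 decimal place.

8.0 mcg/mL

f = (1/2)^(τ/t½) = (1/2)^(26/13) ≈ 0.2500.
C₀ = D/Vd = 192/8 ≈ 24.000 mcg/mL.
Before the 6th dose, 5 doses have been given. Superposition: Cmin = C₀·(f + f² + … + f^5).
≈ 24.000 × (0.2500 + 0.0625 + 0.0156 + 0.0039 + 0.0010) ≈ 24.000 × 0.3330 ≈ 7.992 mcg/mL.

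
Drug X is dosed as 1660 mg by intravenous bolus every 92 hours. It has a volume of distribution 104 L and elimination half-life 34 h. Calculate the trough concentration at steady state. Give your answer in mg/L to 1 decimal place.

τ/t½ = 92/34 ≈ 2.7059, so fraction remaining f = (1/2)^(92/34) ≈ 0.1533.
Each bolus raises the concentration by D/Vd = 1660/104 ≈ 15.962 mg/L.
Steady-state trough Cmin,ss = C₀·f/(1−f) ≈ 15.962 × 0.1533/0.8467 ≈ 2.890 mg/L.

2.9 mg/L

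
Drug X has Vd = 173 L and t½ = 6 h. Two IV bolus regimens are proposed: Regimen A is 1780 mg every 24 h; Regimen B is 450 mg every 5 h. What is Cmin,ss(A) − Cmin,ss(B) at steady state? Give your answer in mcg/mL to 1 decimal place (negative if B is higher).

Regimen A: f = (1/2)^(24/6) ≈ 0.0625; Cmin,ss = (1780/173)·f/(1−f) ≈ 0.686 mcg/mL.
Regimen B: f = (1/2)^(5/6) ≈ 0.5612; Cmin,ss = (450/173)·f/(1−f) ≈ 3.327 mcg/mL.
Difference ≈ 0.686 − 3.327 ≈ -2.641 mcg/mL.

-2.6 mcg/mL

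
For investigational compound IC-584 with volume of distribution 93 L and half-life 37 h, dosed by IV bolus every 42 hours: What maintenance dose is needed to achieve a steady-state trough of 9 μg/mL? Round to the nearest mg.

τ/t½ = 42/37 ≈ 1.1351, so f = (1/2)^(42/37) ≈ 0.455292.
Cmin,ss = (D/Vd)·f/(1−f), so D = Cmin,ss·Vd·(1−f)/f.
D = 9 × 93 × (1−f)/f ≈ 9 × 93 × 1.19639 ≈ 1001.38 mg.

1001 mg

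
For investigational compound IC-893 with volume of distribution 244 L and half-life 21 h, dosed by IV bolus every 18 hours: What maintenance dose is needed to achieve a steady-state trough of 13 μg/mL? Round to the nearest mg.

τ/t½ = 18/21 ≈ 0.85714, so f = (1/2)^(18/21) ≈ 0.552045.
Cmin,ss = (D/Vd)·f/(1−f), so D = Cmin,ss·Vd·(1−f)/f.
D = 13 × 244 × (1−f)/f ≈ 13 × 244 × 0.81145 ≈ 2573.92 mg.

2574 mg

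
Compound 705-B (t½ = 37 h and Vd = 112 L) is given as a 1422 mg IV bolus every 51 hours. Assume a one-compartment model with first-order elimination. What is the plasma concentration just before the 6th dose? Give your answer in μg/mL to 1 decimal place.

7.9 μg/mL

f = (1/2)^(τ/t½) = (1/2)^(51/37) ≈ 0.3847.
C₀ = D/Vd = 1422/112 ≈ 12.696 μg/mL.
Before the 6th dose, 5 doses have been given. Superposition: Cmin = C₀·(f + f² + … + f^5).
≈ 12.696 × (0.3847 + 0.1480 + 0.0569 + 0.0219 + 0.0084) ≈ 12.696 × 0.6199 ≈ 7.870 μg/mL.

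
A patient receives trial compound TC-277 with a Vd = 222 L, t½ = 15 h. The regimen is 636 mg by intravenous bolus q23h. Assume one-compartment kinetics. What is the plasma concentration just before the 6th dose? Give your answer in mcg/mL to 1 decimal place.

1.5 mcg/mL

f = (1/2)^(τ/t½) = (1/2)^(23/15) ≈ 0.3455.
C₀ = D/Vd = 636/222 ≈ 2.865 mcg/mL.
Before the 6th dose, 5 doses have been given. Superposition: Cmin = C₀·(f + f² + … + f^5).
≈ 2.865 × (0.3455 + 0.1194 + 0.0412 + 0.0142 + 0.0049) ≈ 2.865 × 0.5252 ≈ 1.505 mcg/mL.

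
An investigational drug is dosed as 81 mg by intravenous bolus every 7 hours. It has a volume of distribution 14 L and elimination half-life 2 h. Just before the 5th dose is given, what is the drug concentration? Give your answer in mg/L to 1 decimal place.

0.6 mg/L

f = (1/2)^(τ/t½) = (1/2)^(7/2) ≈ 0.0884.
C₀ = D/Vd = 81/14 ≈ 5.786 mg/L.
Before the 5th dose, 4 doses have been given. Superposition: Cmin = C₀·(f + f² + … + f^4).
≈ 5.786 × (0.0884 + 0.0078 + 0.0007 + 0.0001) ≈ 5.786 × 0.0970 ≈ 0.561 mg/L.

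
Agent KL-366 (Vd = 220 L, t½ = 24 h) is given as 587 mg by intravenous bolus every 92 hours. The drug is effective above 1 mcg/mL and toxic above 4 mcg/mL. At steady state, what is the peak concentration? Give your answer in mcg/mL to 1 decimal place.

τ/t½ = 92/24 ≈ 3.8333, so fraction remaining f = (1/2)^(92/24) ≈ 0.0702.
At steady state, accumulation factor R = 1/(1 − e^(−kτ)) ≈ 1.0755.
Each bolus raises the concentration by D/Vd = 587/220 ≈ 2.668 mcg/mL.
Cmax,ss = C₀/(1 − f) ≈ 2.668/0.9298 ≈ 2.869 mcg/mL.
Peak 2.9 mcg/mL vs MTC 4 mcg/mL: below toxic threshold.

2.9 mcg/mL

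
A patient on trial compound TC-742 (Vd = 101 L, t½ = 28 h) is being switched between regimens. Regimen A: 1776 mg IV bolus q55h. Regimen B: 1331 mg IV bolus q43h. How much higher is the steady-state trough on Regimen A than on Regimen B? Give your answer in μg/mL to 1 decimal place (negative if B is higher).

-0.9 μg/mL

Regimen A: f = (1/2)^(55/28) ≈ 0.2563; Cmin,ss = (1776/101)·f/(1−f) ≈ 6.060 μg/mL.
Regimen B: f = (1/2)^(43/28) ≈ 0.3449; Cmin,ss = (1331/101)·f/(1−f) ≈ 6.938 μg/mL.
Difference ≈ 6.060 − 6.938 ≈ -0.878 μg/mL.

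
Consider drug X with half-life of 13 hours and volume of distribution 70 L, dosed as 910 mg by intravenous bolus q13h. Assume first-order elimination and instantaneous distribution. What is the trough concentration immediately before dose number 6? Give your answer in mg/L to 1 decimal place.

12.6 mg/L

f = (1/2)^(τ/t½) = (1/2)^(13/13) ≈ 0.5000.
C₀ = D/Vd = 910/70 ≈ 13.000 mg/L.
Before the 6th dose, 5 doses have been given. Superposition: Cmin = C₀·(f + f² + … + f^5).
≈ 13.000 × (0.5000 + 0.2500 + 0.1250 + 0.0625 + 0.0313) ≈ 13.000 × 0.9688 ≈ 12.594 mg/L.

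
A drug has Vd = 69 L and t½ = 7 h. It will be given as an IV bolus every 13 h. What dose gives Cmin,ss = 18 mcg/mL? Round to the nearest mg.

τ/t½ = 13/7 ≈ 1.8571, so f = (1/2)^(13/7) ≈ 0.276022.
Cmin,ss = (D/Vd)·f/(1−f), so D = Cmin,ss·Vd·(1−f)/f.
D = 18 × 69 × (1−f)/f ≈ 18 × 69 × 2.62290 ≈ 3257.64 mg.

3258 mg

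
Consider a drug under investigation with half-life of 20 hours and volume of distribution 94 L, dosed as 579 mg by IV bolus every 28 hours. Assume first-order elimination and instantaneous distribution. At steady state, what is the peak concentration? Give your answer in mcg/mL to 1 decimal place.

Over one 28-h interval, 28/20 ≈ 1.4 half-lives elapse, leaving f ≈ 0.3789 of each dose.
At steady state, accumulation factor R = 1/(1 − e^(−kτ)) ≈ 1.6100.
Single-dose peak C₀ = D/Vd = 579/94 ≈ 6.160 mcg/mL.
Steady-state peak Cmax,ss = C₀·R ≈ 6.160 × 1.6100 ≈ 9.918 mcg/mL.

9.9 mcg/mL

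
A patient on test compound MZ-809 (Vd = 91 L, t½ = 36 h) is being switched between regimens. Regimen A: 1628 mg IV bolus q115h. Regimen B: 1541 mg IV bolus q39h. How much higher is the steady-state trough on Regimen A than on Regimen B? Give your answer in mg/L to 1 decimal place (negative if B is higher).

-12.9 mg/L

Regimen A: f = (1/2)^(115/36) ≈ 0.1092; Cmin,ss = (1628/91)·f/(1−f) ≈ 2.193 mg/L.
Regimen B: f = (1/2)^(39/36) ≈ 0.4719; Cmin,ss = (1541/91)·f/(1−f) ≈ 15.132 mg/L.
Difference ≈ 2.193 − 15.132 ≈ -12.939 mg/L.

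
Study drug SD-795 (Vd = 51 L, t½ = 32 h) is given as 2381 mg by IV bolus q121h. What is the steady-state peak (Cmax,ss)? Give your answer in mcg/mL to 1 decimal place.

Over one 121-h interval, 121/32 ≈ 3.7812 half-lives elapse, leaving f ≈ 0.0727 of each dose.
Accumulation ratio R = 1/(1 − f) ≈ 1/0.9273 ≈ 1.0784.
Each bolus raises the concentration by D/Vd = 2381/51 ≈ 46.686 mcg/mL.
Cmax,ss = C₀/(1 − f) ≈ 46.686/0.9273 ≈ 50.346 mcg/mL.

50.3 mcg/mL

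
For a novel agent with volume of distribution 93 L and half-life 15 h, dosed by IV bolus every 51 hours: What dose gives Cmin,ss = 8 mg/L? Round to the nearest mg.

τ/t½ = 51/15 ≈ 3.4, so f = (1/2)^(51/15) ≈ 0.094732.
Cmin,ss = (D/Vd)·f/(1−f), so D = Cmin,ss·Vd·(1−f)/f.
D = 8 × 93 × (1−f)/f ≈ 8 × 93 × 9.55610 ≈ 7109.74 mg.

7110 mg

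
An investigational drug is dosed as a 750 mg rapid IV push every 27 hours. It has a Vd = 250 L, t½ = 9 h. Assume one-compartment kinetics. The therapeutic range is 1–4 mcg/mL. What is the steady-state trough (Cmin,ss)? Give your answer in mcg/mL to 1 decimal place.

τ = 27 h = 3 half-lives, so f = (1/2)^3 = 0.125.
Accumulation ratio R = 1/(1 − f) = 1/0.875 = 8/7.
Single-dose peak C₀ = D/Vd = 750/250 = 3 mcg/mL.
Steady-state peak Cmax,ss = C₀·R = 3 × 8/7 ≈ 3.429 mcg/mL.
Steady-state trough Cmin,ss = Cmax,ss·f ≈ 3.429 × 0.125 ≈ 0.429 mcg/mL.
Trough 0.4 mcg/mL vs MEC 1 mcg/mL: subtherapeutic.

0.4 mcg/mL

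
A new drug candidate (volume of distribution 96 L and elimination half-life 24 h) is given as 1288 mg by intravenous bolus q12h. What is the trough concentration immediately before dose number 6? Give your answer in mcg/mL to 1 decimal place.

26.7 mcg/mL

f = (1/2)^(τ/t½) = (1/2)^(12/24) ≈ 0.7071.
C₀ = D/Vd = 1288/96 ≈ 13.417 mcg/mL.
Before the 6th dose, 5 doses have been given. Superposition: Cmin = C₀·(f + f² + … + f^5).
≈ 13.417 × (0.7071 + 0.5000 + 0.3535 + 0.2500 + 0.1768) ≈ 13.417 × 1.9874 ≈ 26.665 mcg/mL.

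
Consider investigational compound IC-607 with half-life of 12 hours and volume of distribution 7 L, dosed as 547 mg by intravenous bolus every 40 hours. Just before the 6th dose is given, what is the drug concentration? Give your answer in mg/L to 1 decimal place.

8.6 mg/L

f = (1/2)^(τ/t½) = (1/2)^(40/12) ≈ 0.0992.
C₀ = D/Vd = 547/7 ≈ 78.143 mg/L.
Before the 6th dose, 5 doses have been given. Superposition: Cmin = C₀·(f + f² + … + f^5).
≈ 78.143 × (0.0992 + 0.0098 + 0.0010 + 0.0001 + 0.0000) ≈ 78.143 × 0.1101 ≈ 8.604 mg/L.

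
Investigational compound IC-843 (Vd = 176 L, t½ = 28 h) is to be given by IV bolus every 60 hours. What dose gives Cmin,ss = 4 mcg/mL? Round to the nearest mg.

2405 mg

τ/t½ = 60/28 ≈ 2.1429, so f = (1/2)^(60/28) ≈ 0.226431.
Cmin,ss = (D/Vd)·f/(1−f), so D = Cmin,ss·Vd·(1−f)/f.
D = 4 × 176 × (1−f)/f ≈ 4 × 176 × 3.41636 ≈ 2405.12 mg.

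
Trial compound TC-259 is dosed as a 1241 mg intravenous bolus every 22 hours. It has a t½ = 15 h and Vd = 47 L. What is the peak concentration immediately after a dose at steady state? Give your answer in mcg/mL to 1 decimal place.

k = ln2/t½ = ln2/15 ≈ 0.046210 h⁻¹; fraction remaining f = e^(−kτ) = e^(−0.046210×22) ≈ 0.3618.
Accumulation ratio R = 1/(1 − f) ≈ 1/0.6382 ≈ 1.5669.
Single-dose peak C₀ = D/Vd = 1241/47 ≈ 26.404 mcg/mL.
Cmax,ss = C₀/(1 − f) ≈ 26.404/0.6382 ≈ 41.373 mcg/mL.

41.4 mcg/mL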